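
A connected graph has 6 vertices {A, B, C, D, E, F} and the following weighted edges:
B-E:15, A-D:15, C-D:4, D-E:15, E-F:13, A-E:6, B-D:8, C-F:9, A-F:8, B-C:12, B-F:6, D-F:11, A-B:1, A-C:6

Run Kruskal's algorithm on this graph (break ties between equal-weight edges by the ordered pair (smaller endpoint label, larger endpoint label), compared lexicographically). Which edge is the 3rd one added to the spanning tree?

A-C

Kruskal: consider edges lightest-first.
A-B (1): add. Components now {A,B} {C} {D} {E} {F}
C-D (4): add. Components now {A,B} {C,D} {E} {F}
A-C (6): add. Components now {A,B,C,D} {E} {F}
A-E (6): add. Components now {A,B,C,D,E} {F}
B-F (6): add. Components now {A,B,C,D,E,F}
The 3rd edge added is A-C.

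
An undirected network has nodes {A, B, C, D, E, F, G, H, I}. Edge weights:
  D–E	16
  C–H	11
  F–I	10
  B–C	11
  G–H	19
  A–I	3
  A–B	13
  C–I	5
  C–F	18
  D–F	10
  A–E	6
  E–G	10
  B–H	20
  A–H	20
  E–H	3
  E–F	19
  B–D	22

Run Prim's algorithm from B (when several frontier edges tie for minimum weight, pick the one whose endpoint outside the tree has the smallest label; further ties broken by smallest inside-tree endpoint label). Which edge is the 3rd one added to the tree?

Grow the tree from B using Prim:
Step 1: cheapest edge leaving the tree is B–C (11); add C.
Step 2: cheapest edge leaving the tree is C–I (5); add I.
Step 3: cheapest edge leaving the tree is A–I (3); add A.
Step 4: cheapest edge leaving the tree is A–E (6); add E.
Step 5: cheapest edge leaving the tree is E–H (3); add H.
Step 6: cheapest edge leaving the tree is F–I (10); add F.
Step 7: cheapest edge leaving the tree is D–F (10); add D.
Step 8: cheapest edge leaving the tree is E–G (10); add G.
The 3rd edge added is A–I.

A-I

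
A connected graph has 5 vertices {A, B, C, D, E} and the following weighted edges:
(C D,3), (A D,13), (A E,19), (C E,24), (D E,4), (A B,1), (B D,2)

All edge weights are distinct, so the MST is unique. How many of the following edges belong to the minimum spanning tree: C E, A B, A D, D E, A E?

2

Kruskal: consider edges lightest-first.
A B (1): add. Components now {A,B} {C} {D} {E}
B D (2): add. Components now {A,B,D} {C} {E}
C D (3): add. Components now {A,B,C,D} {E}
D E (4): add. Components now {A,B,C,D,E}
MST edge set: {A B, B D, C D, D E}.
Of the listed edges, {A B, D E} are in the MST → 2.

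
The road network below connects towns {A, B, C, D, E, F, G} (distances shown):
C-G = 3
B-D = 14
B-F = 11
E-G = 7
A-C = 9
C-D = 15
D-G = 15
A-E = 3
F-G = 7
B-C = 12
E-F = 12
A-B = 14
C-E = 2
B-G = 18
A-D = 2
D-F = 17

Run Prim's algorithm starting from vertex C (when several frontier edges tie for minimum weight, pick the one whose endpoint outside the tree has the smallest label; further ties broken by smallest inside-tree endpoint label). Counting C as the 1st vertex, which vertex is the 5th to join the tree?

Grow the tree from C using Prim:
Step 1: cheapest edge leaving the tree is C-E (2); add E.
Step 2: cheapest edge leaving the tree is A-E (3); add A.
Step 3: cheapest edge leaving the tree is A-D (2); add D.
Step 4: cheapest edge leaving the tree is C-G (3); add G.
Step 5: cheapest edge leaving the tree is F-G (7); add F.
Step 6: cheapest edge leaving the tree is B-F (11); add B.
Vertex order: C, E, A, D, G, F, B. The 5th vertex is G.

G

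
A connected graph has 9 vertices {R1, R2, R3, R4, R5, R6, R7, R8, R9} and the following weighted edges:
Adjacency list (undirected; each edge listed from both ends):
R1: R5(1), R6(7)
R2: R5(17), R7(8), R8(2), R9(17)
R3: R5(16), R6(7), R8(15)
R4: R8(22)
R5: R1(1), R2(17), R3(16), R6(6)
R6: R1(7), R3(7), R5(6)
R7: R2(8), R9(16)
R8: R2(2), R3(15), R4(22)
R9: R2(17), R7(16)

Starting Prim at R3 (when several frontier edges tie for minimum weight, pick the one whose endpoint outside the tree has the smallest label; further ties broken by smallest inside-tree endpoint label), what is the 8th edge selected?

Grow the tree from R3 using Prim:
Step 1: cheapest edge leaving the tree is R3-R6 (7); add R6.
Step 2: cheapest edge leaving the tree is R5-R6 (6); add R5.
Step 3: cheapest edge leaving the tree is R1-R5 (1); add R1.
Step 4: cheapest edge leaving the tree is R3-R8 (15); add R8.
Step 5: cheapest edge leaving the tree is R2-R8 (2); add R2.
Step 6: cheapest edge leaving the tree is R2-R7 (8); add R7.
Step 7: cheapest edge leaving the tree is R7-R9 (16); add R9.
Step 8: cheapest edge leaving the tree is R4-R8 (22); add R4.
The 8th edge added is R4-R8.

R4-R8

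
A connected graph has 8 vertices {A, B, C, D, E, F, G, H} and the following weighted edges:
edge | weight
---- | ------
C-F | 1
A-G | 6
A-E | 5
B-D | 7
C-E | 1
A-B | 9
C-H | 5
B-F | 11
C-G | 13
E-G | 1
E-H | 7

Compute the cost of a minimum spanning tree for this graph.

29

Grow the tree from E using Prim:
Step 1: cheapest edge leaving the tree is C-E (1); add C.
Step 2: cheapest edge leaving the tree is C-F (1); add F.
Step 3: cheapest edge leaving the tree is E-G (1); add G.
Step 4: cheapest edge leaving the tree is A-E (5); add A.
Step 5: cheapest edge leaving the tree is C-H (5); add H.
Step 6: cheapest edge leaving the tree is A-B (9); add B.
Step 7: cheapest edge leaving the tree is B-D (7); add D.
MST edges: C-E, C-F, E-G, A-E, C-H, A-B, B-D; total weight 1+1+1+5+5+9+7 = 29.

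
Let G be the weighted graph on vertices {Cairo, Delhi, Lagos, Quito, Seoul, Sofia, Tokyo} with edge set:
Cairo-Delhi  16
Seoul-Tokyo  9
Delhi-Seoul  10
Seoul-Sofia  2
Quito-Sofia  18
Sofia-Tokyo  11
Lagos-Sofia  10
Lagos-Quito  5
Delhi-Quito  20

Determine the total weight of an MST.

Sort edges by weight, then run Kruskal:
Seoul-Sofia (2): add — endpoints in different components.
Lagos-Quito (5): add — endpoints in different components.
Seoul-Tokyo (9): add — endpoints in different components.
Delhi-Seoul (10): add — endpoints in different components.
Lagos-Sofia (10): add — endpoints in different components.
Sofia-Tokyo (11): skip — Tokyo and Sofia already connected.
Cairo-Delhi (16): add — endpoints in different components.
MST edges: Seoul-Sofia, Lagos-Quito, Seoul-Tokyo, Delhi-Seoul, Lagos-Sofia, Cairo-Delhi; total weight 2+5+9+10+10+16 = 52.

52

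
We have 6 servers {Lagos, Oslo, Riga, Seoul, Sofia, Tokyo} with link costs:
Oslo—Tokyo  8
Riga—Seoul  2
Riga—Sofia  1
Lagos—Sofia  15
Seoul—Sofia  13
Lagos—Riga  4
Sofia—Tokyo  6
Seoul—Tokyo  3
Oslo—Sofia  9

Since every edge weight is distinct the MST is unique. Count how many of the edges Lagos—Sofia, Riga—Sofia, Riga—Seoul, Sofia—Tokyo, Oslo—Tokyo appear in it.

3

Kruskal: consider edges lightest-first.
Riga—Sofia (1): add. Components now {Oslo} {Riga,Sofia} {Seoul} {Tokyo} {Lagos}
Riga—Seoul (2): add. Components now {Oslo} {Riga,Seoul,Sofia} {Tokyo} {Lagos}
Seoul—Tokyo (3): add. Components now {Oslo} {Riga,Seoul,Sofia,Tokyo} {Lagos}
Lagos—Riga (4): add. Components now {Oslo} {Lagos,Riga,Seoul,Sofia,Tokyo}
Sofia—Tokyo (6): skip — Sofia and Tokyo already connected.
Oslo—Tokyo (8): add. Components now {Lagos,Oslo,Riga,Seoul,Sofia,Tokyo}
MST edge set: {Riga—Sofia, Riga—Seoul, Seoul—Tokyo, Lagos—Riga, Oslo—Tokyo}.
Of the listed edges, {Riga—Sofia, Riga—Seoul, Oslo—Tokyo} are in the MST → 3.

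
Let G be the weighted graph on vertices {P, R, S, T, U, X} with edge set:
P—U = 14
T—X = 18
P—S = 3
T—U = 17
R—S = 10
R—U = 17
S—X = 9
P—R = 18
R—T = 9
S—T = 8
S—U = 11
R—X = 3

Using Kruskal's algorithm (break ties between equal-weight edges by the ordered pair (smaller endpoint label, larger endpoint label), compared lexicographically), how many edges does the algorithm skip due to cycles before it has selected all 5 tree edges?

2

Kruskal's algorithm — process edges by increasing weight (ties by edge label):
P—S (3): add. Components now {R} {P,S} {T} {U} {X}
R—X (3): add. Components now {R,X} {P,S} {T} {U}
S—T (8): add. Components now {R,X} {P,S,T} {U}
R—T (9): add. Components now {P,R,S,T,X} {U}
S—X (9): skip — S and X already connected.
R—S (10): skip — R and S already connected.
S—U (11): add. Components now {P,R,S,T,U,X}
Edges rejected before the tree was complete: 2.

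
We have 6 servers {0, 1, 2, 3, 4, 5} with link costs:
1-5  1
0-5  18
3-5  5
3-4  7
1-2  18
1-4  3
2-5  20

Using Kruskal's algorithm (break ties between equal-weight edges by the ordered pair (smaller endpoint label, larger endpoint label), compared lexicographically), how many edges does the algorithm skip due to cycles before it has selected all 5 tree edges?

Kruskal's algorithm — process edges by increasing weight (ties by edge label):
1-5 (1): add — endpoints in different components.
1-4 (3): add — endpoints in different components.
3-5 (5): add — endpoints in different components.
3-4 (7): skip — 3 and 4 already connected.
0-5 (18): add — endpoints in different components.
1-2 (18): add — endpoints in different components.
Edges rejected before the tree was complete: 1.

1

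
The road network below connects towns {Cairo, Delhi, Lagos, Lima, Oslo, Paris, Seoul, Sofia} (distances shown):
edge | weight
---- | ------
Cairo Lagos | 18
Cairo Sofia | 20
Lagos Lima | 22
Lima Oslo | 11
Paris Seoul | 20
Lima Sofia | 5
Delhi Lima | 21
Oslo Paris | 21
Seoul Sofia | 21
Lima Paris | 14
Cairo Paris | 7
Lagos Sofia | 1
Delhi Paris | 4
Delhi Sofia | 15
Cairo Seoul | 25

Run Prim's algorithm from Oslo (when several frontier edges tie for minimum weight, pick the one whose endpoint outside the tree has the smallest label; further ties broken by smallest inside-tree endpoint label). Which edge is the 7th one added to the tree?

Grow the tree from Oslo using Prim:
Step 1: cheapest edge leaving the tree is Lima Oslo (11); add Lima.
Step 2: cheapest edge leaving the tree is Lima Sofia (5); add Sofia.
Step 3: cheapest edge leaving the tree is Lagos Sofia (1); add Lagos.
Step 4: cheapest edge leaving the tree is Lima Paris (14); add Paris.
Step 5: cheapest edge leaving the tree is Delhi Paris (4); add Delhi.
Step 6: cheapest edge leaving the tree is Cairo Paris (7); add Cairo.
Step 7: cheapest edge leaving the tree is Paris Seoul (20); add Seoul.
The 7th edge added is Paris Seoul.

Paris-Seoul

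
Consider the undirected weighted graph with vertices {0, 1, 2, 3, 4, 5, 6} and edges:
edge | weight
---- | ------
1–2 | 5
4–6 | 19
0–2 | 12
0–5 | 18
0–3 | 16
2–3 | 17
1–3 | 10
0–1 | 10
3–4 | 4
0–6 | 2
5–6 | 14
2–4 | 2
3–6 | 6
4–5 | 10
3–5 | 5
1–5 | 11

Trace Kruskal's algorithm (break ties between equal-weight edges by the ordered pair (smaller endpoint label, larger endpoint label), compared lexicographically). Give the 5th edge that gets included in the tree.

3-5

Kruskal: consider edges lightest-first.
0–6 (2): add. Components now {0,6} {1} {2} {3} {4} {5}
2–4 (2): add. Components now {0,6} {1} {2,4} {3} {5}
3–4 (4): add. Components now {0,6} {1} {2,3,4} {5}
1–2 (5): add. Components now {0,6} {1,2,3,4} {5}
3–5 (5): add. Components now {0,6} {1,2,3,4,5}
3–6 (6): add. Components now {0,1,2,3,4,5,6}
The 5th edge added is 3–5.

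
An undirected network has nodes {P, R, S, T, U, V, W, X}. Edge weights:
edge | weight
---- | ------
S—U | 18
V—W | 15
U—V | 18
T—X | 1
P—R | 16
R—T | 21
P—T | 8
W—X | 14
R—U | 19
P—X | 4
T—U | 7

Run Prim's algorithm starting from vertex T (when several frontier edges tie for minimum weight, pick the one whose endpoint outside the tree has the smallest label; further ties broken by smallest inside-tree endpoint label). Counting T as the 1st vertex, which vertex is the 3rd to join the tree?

Prim, starting at T.
Step 1: frontier [T—X 1, T—U 7, P—T 8, R—T 21] → take T—X (1); add X.
Step 2: frontier [T—U 7, P—T 8, R—T 21, P—X 4, W—X 14] → take P—X (4); add P.
Step 3: frontier [P—R 16, T—U 7, R—T 21, W—X 14] → take T—U (7); add U.
Step 4: frontier [P—R 16, R—T 21, S—U 18, U—V 18, R—U 19, W—X 14] → take W—X (14); add W.
Step 5: frontier [P—R 16, R—T 21, S—U 18, U—V 18, R—U 19, V—W 15] → take V—W (15); add V.
Step 6: frontier [P—R 16, R—T 21, S—U 18, R—U 19] → take P—R (16); add R.
Step 7: frontier [S—U 18] → take S—U (18); add S.
Vertex order: T, X, P, U, W, V, R, S. The 3rd vertex is P.

P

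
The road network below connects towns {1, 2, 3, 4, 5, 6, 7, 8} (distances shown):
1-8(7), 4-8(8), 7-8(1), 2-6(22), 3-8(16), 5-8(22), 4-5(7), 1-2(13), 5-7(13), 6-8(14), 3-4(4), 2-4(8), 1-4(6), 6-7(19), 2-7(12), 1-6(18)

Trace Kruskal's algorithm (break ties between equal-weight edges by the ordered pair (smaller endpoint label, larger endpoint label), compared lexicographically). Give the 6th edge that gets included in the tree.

2-4

Kruskal's algorithm — process edges by increasing weight (ties by edge label):
7-8 (1): add — endpoints in different components.
3-4 (4): add — endpoints in different components.
1-4 (6): add — endpoints in different components.
1-8 (7): add — endpoints in different components.
4-5 (7): add — endpoints in different components.
2-4 (8): add — endpoints in different components.
4-8 (8): skip — 4 and 8 already connected.
2-7 (12): skip — 2 and 7 already connected.
1-2 (13): skip — 1 and 2 already connected.
5-7 (13): skip — 5 and 7 already connected.
6-8 (14): add — endpoints in different components.
The 6th edge added is 2-4.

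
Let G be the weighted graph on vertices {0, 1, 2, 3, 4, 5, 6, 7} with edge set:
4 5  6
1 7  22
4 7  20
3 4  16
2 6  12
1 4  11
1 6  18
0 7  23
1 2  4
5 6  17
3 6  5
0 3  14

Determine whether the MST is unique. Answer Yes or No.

Kruskal: consider edges lightest-first.
1 2 (4): add — endpoints in different components.
3 6 (5): add — endpoints in different components.
4 5 (6): add — endpoints in different components.
1 4 (11): add — endpoints in different components.
2 6 (12): add — endpoints in different components.
0 3 (14): add — endpoints in different components.
3 4 (16): skip — 3 and 4 already connected.
5 6 (17): skip — 5 and 6 already connected.
1 6 (18): skip — 1 and 6 already connected.
4 7 (20): add — endpoints in different components.
Every non-tree edge has weight strictly greater than the heaviest edge on the tree path between its endpoints, so the MST is unique.

Yes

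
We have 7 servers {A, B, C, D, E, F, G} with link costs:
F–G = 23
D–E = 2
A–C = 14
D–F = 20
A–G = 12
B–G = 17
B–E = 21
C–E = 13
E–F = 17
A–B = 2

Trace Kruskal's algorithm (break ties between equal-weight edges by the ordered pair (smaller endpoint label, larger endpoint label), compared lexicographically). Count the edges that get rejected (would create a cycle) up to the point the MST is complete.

1

Kruskal's algorithm — process edges by increasing weight (ties by edge label):
A–B (2): add — endpoints in different components.
D–E (2): add — endpoints in different components.
A–G (12): add — endpoints in different components.
C–E (13): add — endpoints in different components.
A–C (14): add — endpoints in different components.
B–G (17): skip — B and G already connected.
E–F (17): add — endpoints in different components.
Edges rejected before the tree was complete: 1.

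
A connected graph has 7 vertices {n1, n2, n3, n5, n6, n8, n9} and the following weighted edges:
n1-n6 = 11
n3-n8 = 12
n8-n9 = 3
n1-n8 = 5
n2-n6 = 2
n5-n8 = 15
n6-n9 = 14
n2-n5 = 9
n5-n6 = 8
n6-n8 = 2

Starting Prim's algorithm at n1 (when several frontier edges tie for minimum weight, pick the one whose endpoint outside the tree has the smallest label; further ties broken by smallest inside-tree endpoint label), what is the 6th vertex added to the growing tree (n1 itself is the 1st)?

n5

Prim, starting at n1.
Step 1: cheapest edge leaving the tree is n1-n8 (5); add n8.
Step 2: cheapest edge leaving the tree is n6-n8 (2); add n6.
Step 3: cheapest edge leaving the tree is n2-n6 (2); add n2.
Step 4: cheapest edge leaving the tree is n8-n9 (3); add n9.
Step 5: cheapest edge leaving the tree is n5-n6 (8); add n5.
Step 6: cheapest edge leaving the tree is n3-n8 (12); add n3.
Vertex order: n1, n8, n6, n2, n9, n5, n3. The 6th vertex is n5.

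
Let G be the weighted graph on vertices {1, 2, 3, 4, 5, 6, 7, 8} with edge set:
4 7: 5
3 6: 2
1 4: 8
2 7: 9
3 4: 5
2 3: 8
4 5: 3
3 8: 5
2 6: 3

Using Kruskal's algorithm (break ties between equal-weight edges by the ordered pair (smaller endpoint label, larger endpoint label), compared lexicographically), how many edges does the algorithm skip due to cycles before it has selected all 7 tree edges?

0

Kruskal: consider edges lightest-first.
3 6 (2): add — endpoints in different components.
2 6 (3): add — endpoints in different components.
4 5 (3): add — endpoints in different components.
3 4 (5): add — endpoints in different components.
3 8 (5): add — endpoints in different components.
4 7 (5): add — endpoints in different components.
1 4 (8): add — endpoints in different components.
Edges rejected before the tree was complete: 0.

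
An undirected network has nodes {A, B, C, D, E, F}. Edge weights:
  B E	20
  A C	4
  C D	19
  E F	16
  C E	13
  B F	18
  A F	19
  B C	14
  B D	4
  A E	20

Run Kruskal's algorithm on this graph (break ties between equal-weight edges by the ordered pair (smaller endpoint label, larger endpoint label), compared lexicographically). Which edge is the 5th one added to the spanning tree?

E-F

Sort edges by weight, then run Kruskal:
A C (4): add. Components now {A,C} {B} {D} {E} {F}
B D (4): add. Components now {A,C} {B,D} {E} {F}
C E (13): add. Components now {A,C,E} {B,D} {F}
B C (14): add. Components now {A,B,C,D,E} {F}
E F (16): add. Components now {A,B,C,D,E,F}
The 5th edge added is E F.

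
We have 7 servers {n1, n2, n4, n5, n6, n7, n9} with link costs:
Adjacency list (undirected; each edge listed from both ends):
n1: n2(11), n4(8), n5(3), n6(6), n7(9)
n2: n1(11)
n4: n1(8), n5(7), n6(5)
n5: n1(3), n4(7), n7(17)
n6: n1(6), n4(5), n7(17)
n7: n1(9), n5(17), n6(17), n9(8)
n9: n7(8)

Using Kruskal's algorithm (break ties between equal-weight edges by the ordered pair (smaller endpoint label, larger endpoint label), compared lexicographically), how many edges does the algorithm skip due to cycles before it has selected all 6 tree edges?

Sort edges by weight, then run Kruskal:
n1-n5 (3): add. Components now {n9} {n7} {n1,n5} {n4} {n6} {n2}
n4-n6 (5): add. Components now {n9} {n7} {n1,n5} {n4,n6} {n2}
n1-n6 (6): add. Components now {n9} {n7} {n1,n4,n5,n6} {n2}
n4-n5 (7): skip — n5 and n4 already connected.
n1-n4 (8): skip — n1 and n4 already connected.
n7-n9 (8): add. Components now {n7,n9} {n1,n4,n5,n6} {n2}
n1-n7 (9): add. Components now {n1,n4,n5,n6,n7,n9} {n2}
n1-n2 (11): add. Components now {n1,n2,n4,n5,n6,n7,n9}
Edges rejected before the tree was complete: 2.

2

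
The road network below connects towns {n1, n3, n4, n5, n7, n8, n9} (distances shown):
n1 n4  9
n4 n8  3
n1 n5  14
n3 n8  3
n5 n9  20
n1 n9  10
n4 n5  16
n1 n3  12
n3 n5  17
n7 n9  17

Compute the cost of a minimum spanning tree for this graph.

Prim, starting at n7.
Step 1: frontier [n7 n9 17] → take n7 n9 (17); add n9.
Step 2: frontier [n1 n9 10, n5 n9 20] → take n1 n9 (10); add n1.
Step 3: frontier [n1 n4 9, n1 n3 12, n1 n5 14, n5 n9 20] → take n1 n4 (9); add n4.
Step 4: frontier [n1 n3 12, n1 n5 14, n4 n8 3, n4 n5 16, n5 n9 20] → take n4 n8 (3); add n8.
Step 5: frontier [n1 n3 12, n1 n5 14, n4 n5 16, n3 n8 3, n5 n9 20] → take n3 n8 (3); add n3.
Step 6: frontier [n1 n5 14, n3 n5 17, n4 n5 16, n5 n9 20] → take n1 n5 (14); add n5.
MST edges: n7 n9, n1 n9, n1 n4, n4 n8, n3 n8, n1 n5; total weight 17+10+9+3+3+14 = 56.

56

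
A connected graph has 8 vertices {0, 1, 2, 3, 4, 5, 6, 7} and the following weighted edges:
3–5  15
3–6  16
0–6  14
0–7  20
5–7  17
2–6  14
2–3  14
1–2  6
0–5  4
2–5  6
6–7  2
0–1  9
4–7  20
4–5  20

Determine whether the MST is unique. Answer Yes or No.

Sort edges by weight, then run Kruskal:
6–7 (2): add — endpoints in different components.
0–5 (4): add — endpoints in different components.
1–2 (6): add — endpoints in different components.
2–5 (6): add — endpoints in different components.
0–1 (9): skip — 0 and 1 already connected.
0–6 (14): add — endpoints in different components.
2–3 (14): add — endpoints in different components.
2–6 (14): skip — 2 and 6 already connected.
3–5 (15): skip — 3 and 5 already connected.
3–6 (16): skip — 3 and 6 already connected.
5–7 (17): skip — 5 and 7 already connected.
0–7 (20): skip — 0 and 7 already connected.
4–5 (20): add — endpoints in different components.
Non-tree edge 4–7 has weight 20, equal to the heaviest edge on its tree cycle — swapping gives another MST of the same weight. Not unique.

No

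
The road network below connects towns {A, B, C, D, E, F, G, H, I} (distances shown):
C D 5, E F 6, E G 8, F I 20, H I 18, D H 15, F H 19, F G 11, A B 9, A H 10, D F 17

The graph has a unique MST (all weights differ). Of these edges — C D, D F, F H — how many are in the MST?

2

Kruskal: consider edges lightest-first.
C D (5): add — endpoints in different components.
E F (6): add — endpoints in different components.
E G (8): add — endpoints in different components.
A B (9): add — endpoints in different components.
A H (10): add — endpoints in different components.
F G (11): skip — F and G already connected.
D H (15): add — endpoints in different components.
D F (17): add — endpoints in different components.
H I (18): add — endpoints in different components.
MST edge set: {C D, E F, E G, A B, A H, D H, D F, H I}.
Of the listed edges, {C D, D F} are in the MST → 2.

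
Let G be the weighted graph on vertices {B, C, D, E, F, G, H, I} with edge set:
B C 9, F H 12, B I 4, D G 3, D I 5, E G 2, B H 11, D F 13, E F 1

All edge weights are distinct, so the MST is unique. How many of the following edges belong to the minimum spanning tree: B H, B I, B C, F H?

Kruskal's algorithm — process edges by increasing weight (ties by edge label):
E F (1): add — endpoints in different components.
E G (2): add — endpoints in different components.
D G (3): add — endpoints in different components.
B I (4): add — endpoints in different components.
D I (5): add — endpoints in different components.
B C (9): add — endpoints in different components.
B H (11): add — endpoints in different components.
MST edge set: {E F, E G, D G, B I, D I, B C, B H}.
Of the listed edges, {B H, B I, B C} are in the MST → 3.

3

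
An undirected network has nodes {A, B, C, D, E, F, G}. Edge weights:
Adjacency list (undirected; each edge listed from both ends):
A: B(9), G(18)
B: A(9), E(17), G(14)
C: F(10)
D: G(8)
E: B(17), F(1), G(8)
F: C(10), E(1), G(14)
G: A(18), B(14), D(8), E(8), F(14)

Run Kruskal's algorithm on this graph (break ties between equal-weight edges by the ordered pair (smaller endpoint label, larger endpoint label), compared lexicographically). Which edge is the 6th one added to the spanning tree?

Kruskal's algorithm — process edges by increasing weight (ties by edge label):
E–F (1): add — endpoints in different components.
D–G (8): add — endpoints in different components.
E–G (8): add — endpoints in different components.
A–B (9): add — endpoints in different components.
C–F (10): add — endpoints in different components.
B–G (14): add — endpoints in different components.
The 6th edge added is B–G.

B-G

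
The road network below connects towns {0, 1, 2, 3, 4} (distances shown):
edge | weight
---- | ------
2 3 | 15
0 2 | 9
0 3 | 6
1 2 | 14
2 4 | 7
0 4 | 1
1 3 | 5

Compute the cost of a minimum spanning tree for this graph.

Kruskal: consider edges lightest-first.
0 4 (1): add. Components now {0,4} {1} {2} {3}
1 3 (5): add. Components now {0,4} {1,3} {2}
0 3 (6): add. Components now {0,1,3,4} {2}
2 4 (7): add. Components now {0,1,2,3,4}
MST edges: 0 4, 1 3, 0 3, 2 4; total weight 1+5+6+7 = 19.

19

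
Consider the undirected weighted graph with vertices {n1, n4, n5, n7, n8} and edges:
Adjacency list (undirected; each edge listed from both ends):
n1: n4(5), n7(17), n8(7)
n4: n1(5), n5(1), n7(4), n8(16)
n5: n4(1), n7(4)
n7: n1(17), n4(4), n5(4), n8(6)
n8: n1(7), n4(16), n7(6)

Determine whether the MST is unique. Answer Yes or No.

No

Sort edges by weight, then run Kruskal:
n4–n5 (1): add. Components now {n4,n5} {n7} {n8} {n1}
n4–n7 (4): add. Components now {n4,n5,n7} {n8} {n1}
n5–n7 (4): skip — n7 and n5 already connected.
n1–n4 (5): add. Components now {n1,n4,n5,n7} {n8}
n7–n8 (6): add. Components now {n1,n4,n5,n7,n8}
Non-tree edge n5–n7 has weight 4, equal to the heaviest edge on its tree cycle — swapping gives another MST of the same weight. Not unique.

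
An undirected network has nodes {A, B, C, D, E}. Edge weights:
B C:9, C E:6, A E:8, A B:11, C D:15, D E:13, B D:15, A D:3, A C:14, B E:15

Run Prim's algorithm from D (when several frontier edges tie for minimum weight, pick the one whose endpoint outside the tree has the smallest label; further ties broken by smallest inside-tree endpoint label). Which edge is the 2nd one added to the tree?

A-E

Grow the tree from D using Prim:
Step 1: frontier [A D 3, D E 13, B D 15, C D 15] → take A D (3); add A.
Step 2: frontier [A E 8, A B 11, A C 14, D E 13, B D 15, C D 15] → take A E (8); add E.
Step 3: frontier [A B 11, A C 14, B D 15, C D 15, C E 6, B E 15] → take C E (6); add C.
Step 4: frontier [A B 11, B C 9, B D 15, B E 15] → take B C (9); add B.
The 2nd edge added is A E.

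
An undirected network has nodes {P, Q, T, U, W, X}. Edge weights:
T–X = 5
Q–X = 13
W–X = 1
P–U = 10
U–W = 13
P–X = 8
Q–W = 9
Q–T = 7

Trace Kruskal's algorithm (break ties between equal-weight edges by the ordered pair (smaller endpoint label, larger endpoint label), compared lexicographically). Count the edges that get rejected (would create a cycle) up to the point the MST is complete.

Kruskal's algorithm — process edges by increasing weight (ties by edge label):
W–X (1): add — endpoints in different components.
T–X (5): add — endpoints in different components.
Q–T (7): add — endpoints in different components.
P–X (8): add — endpoints in different components.
Q–W (9): skip — W and Q already connected.
P–U (10): add — endpoints in different components.
Edges rejected before the tree was complete: 1.

1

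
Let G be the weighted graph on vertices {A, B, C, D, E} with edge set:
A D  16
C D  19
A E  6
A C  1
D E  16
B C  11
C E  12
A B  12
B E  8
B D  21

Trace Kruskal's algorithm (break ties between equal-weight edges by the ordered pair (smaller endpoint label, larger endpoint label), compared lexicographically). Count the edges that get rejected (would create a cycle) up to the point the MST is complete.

3

Sort edges by weight, then run Kruskal:
A C (1): add — endpoints in different components.
A E (6): add — endpoints in different components.
B E (8): add — endpoints in different components.
B C (11): skip — B and C already connected.
A B (12): skip — A and B already connected.
C E (12): skip — C and E already connected.
A D (16): add — endpoints in different components.
Edges rejected before the tree was complete: 3.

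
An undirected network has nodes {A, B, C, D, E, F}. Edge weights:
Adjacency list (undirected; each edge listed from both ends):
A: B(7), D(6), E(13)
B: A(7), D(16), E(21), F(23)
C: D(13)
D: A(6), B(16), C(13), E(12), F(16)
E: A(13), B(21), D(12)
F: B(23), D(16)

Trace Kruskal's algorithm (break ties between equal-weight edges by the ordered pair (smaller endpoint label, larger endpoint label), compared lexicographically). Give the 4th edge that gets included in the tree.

Kruskal: consider edges lightest-first.
A—D (6): add — endpoints in different components.
A—B (7): add — endpoints in different components.
D—E (12): add — endpoints in different components.
A—E (13): skip — A and E already connected.
C—D (13): add — endpoints in different components.
B—D (16): skip — B and D already connected.
D—F (16): add — endpoints in different components.
The 4th edge added is C—D.

C-D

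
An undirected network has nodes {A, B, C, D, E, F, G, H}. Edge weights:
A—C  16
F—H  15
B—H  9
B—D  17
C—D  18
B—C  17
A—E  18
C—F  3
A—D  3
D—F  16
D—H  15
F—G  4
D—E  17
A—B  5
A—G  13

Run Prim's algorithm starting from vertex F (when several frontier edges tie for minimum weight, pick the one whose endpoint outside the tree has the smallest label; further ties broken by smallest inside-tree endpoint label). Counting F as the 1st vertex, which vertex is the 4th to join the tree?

A

Prim, starting at F.
Step 1: cheapest edge leaving the tree is C—F (3); add C.
Step 2: cheapest edge leaving the tree is F—G (4); add G.
Step 3: cheapest edge leaving the tree is A—G (13); add A.
Step 4: cheapest edge leaving the tree is A—D (3); add D.
Step 5: cheapest edge leaving the tree is A—B (5); add B.
Step 6: cheapest edge leaving the tree is B—H (9); add H.
Step 7: cheapest edge leaving the tree is D—E (17); add E.
Vertex order: F, C, G, A, D, B, H, E. The 4th vertex is A.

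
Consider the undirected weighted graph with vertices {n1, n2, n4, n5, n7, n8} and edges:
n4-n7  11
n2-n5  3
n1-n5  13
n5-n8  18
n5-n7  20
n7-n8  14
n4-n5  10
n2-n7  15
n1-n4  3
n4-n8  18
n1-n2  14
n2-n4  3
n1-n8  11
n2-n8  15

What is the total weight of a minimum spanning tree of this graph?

Grow the tree from n4 using Prim:
Step 1: frontier [n1-n4 3, n2-n4 3, n4-n5 10, n4-n7 11, n4-n8 18] → take n1-n4 (3); add n1.
Step 2: frontier [n1-n8 11, n1-n5 13, n1-n2 14, n2-n4 3, n4-n5 10, n4-n7 11, n4-n8 18] → take n2-n4 (3); add n2.
Step 3: frontier [n1-n8 11, n1-n5 13, n2-n5 3, n2-n7 15, n2-n8 15, n4-n5 10, n4-n7 11, n4-n8 18] → take n2-n5 (3); add n5.
Step 4: frontier [n1-n8 11, n2-n7 15, n2-n8 15, n4-n7 11, n4-n8 18, n5-n8 18, n5-n7 20] → take n4-n7 (11); add n7.
Step 5: frontier [n1-n8 11, n2-n8 15, n4-n8 18, n5-n8 18, n7-n8 14] → take n1-n8 (11); add n8.
MST edges: n1-n4, n2-n4, n2-n5, n4-n7, n1-n8; total weight 3+3+3+11+11 = 31.

31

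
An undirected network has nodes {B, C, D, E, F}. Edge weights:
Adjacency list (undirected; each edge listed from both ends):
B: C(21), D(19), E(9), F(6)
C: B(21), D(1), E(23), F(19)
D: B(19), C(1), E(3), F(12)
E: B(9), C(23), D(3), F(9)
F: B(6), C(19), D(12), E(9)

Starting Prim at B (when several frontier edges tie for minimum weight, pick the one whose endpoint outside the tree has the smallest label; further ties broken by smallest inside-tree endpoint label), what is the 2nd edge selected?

B-E

Prim, starting at B.
Step 1: cheapest edge leaving the tree is B—F (6); add F.
Step 2: cheapest edge leaving the tree is B—E (9); add E.
Step 3: cheapest edge leaving the tree is D—E (3); add D.
Step 4: cheapest edge leaving the tree is C—D (1); add C.
The 2nd edge added is B—E.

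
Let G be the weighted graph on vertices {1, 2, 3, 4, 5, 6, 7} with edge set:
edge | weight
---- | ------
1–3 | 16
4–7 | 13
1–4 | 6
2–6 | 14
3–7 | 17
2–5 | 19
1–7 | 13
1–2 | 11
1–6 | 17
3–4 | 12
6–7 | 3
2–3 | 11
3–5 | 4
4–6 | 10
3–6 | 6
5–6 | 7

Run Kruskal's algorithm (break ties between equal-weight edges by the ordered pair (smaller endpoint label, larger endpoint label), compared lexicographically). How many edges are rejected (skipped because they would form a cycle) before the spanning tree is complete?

1

Kruskal: consider edges lightest-first.
6–7 (3): add — endpoints in different components.
3–5 (4): add — endpoints in different components.
1–4 (6): add — endpoints in different components.
3–6 (6): add — endpoints in different components.
5–6 (7): skip — 5 and 6 already connected.
4–6 (10): add — endpoints in different components.
1–2 (11): add — endpoints in different components.
Edges rejected before the tree was complete: 1.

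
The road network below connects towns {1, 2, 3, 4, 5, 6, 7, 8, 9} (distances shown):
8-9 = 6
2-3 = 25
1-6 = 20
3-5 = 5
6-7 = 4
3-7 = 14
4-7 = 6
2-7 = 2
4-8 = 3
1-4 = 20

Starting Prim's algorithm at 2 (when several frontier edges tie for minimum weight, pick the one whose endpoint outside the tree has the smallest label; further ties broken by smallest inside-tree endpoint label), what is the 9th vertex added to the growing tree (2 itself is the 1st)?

Prim, starting at 2.
Step 1: frontier [2-7 2, 2-3 25] → take 2-7 (2); add 7.
Step 2: frontier [2-3 25, 6-7 4, 4-7 6, 3-7 14] → take 6-7 (4); add 6.
Step 3: frontier [2-3 25, 1-6 20, 4-7 6, 3-7 14] → take 4-7 (6); add 4.
Step 4: frontier [2-3 25, 4-8 3, 1-4 20, 1-6 20, 3-7 14] → take 4-8 (3); add 8.
Step 5: frontier [2-3 25, 1-4 20, 1-6 20, 3-7 14, 8-9 6] → take 8-9 (6); add 9.
Step 6: frontier [2-3 25, 1-4 20, 1-6 20, 3-7 14] → take 3-7 (14); add 3.
Step 7: frontier [3-5 5, 1-4 20, 1-6 20] → take 3-5 (5); add 5.
Step 8: frontier [1-4 20, 1-6 20] → take 1-4 (20); add 1.
Vertex order: 2, 7, 6, 4, 8, 9, 3, 5, 1. The 9th vertex is 1.

1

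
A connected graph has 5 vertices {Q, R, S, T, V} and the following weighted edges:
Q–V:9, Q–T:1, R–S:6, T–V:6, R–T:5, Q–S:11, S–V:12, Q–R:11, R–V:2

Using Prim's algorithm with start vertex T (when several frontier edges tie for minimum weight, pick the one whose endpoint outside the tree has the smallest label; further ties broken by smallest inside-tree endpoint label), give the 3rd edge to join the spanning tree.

R-V

Grow the tree from T using Prim:
Step 1: cheapest edge leaving the tree is Q–T (1); add Q.
Step 2: cheapest edge leaving the tree is R–T (5); add R.
Step 3: cheapest edge leaving the tree is R–V (2); add V.
Step 4: cheapest edge leaving the tree is R–S (6); add S.
The 3rd edge added is R–V.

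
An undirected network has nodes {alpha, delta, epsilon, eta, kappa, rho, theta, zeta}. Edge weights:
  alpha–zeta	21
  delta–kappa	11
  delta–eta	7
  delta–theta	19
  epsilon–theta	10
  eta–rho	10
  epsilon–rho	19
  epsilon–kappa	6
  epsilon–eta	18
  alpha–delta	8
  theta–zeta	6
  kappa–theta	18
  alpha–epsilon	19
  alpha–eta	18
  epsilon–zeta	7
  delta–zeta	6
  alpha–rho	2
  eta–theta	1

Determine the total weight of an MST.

Kruskal: consider edges lightest-first.
eta–theta (1): add — endpoints in different components.
alpha–rho (2): add — endpoints in different components.
delta–zeta (6): add — endpoints in different components.
epsilon–kappa (6): add — endpoints in different components.
theta–zeta (6): add — endpoints in different components.
delta–eta (7): skip — delta and eta already connected.
epsilon–zeta (7): add — endpoints in different components.
alpha–delta (8): add — endpoints in different components.
MST edges: eta–theta, alpha–rho, delta–zeta, epsilon–kappa, theta–zeta, epsilon–zeta, alpha–delta; total weight 1+2+6+6+6+7+8 = 36.

36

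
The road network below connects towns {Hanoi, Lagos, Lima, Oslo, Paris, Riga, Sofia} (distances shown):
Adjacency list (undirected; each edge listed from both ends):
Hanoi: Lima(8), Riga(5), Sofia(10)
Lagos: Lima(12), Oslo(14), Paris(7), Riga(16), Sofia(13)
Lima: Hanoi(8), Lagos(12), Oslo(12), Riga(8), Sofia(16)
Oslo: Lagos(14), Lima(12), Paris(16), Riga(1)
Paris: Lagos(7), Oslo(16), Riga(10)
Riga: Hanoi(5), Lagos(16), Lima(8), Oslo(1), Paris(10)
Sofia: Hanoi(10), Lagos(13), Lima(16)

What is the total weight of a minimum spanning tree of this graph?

41

Kruskal: consider edges lightest-first.
Oslo—Riga (1): add. Components now {Lagos} {Oslo,Riga} {Lima} {Hanoi} {Paris} {Sofia}
Hanoi—Riga (5): add. Components now {Lagos} {Hanoi,Oslo,Riga} {Lima} {Paris} {Sofia}
Lagos—Paris (7): add. Components now {Lagos,Paris} {Hanoi,Oslo,Riga} {Lima} {Sofia}
Hanoi—Lima (8): add. Components now {Lagos,Paris} {Hanoi,Lima,Oslo,Riga} {Sofia}
Lima—Riga (8): skip — Lima and Riga already connected.
Hanoi—Sofia (10): add. Components now {Lagos,Paris} {Hanoi,Lima,Oslo,Riga,Sofia}
Paris—Riga (10): add. Components now {Hanoi,Lagos,Lima,Oslo,Paris,Riga,Sofia}
MST edges: Oslo—Riga, Hanoi—Riga, Lagos—Paris, Hanoi—Lima, Hanoi—Sofia, Paris—Riga; total weight 1+5+7+8+10+10 = 41.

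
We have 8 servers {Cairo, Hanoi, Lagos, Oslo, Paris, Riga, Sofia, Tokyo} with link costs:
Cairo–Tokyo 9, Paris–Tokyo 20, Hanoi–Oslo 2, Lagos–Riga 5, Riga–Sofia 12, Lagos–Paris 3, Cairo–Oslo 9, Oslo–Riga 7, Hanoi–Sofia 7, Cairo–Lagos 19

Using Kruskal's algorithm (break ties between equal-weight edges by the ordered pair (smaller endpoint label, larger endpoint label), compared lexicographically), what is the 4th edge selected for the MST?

Kruskal's algorithm — process edges by increasing weight (ties by edge label):
Hanoi–Oslo (2): add — endpoints in different components.
Lagos–Paris (3): add — endpoints in different components.
Lagos–Riga (5): add — endpoints in different components.
Hanoi–Sofia (7): add — endpoints in different components.
Oslo–Riga (7): add — endpoints in different components.
Cairo–Oslo (9): add — endpoints in different components.
Cairo–Tokyo (9): add — endpoints in different components.
The 4th edge added is Hanoi–Sofia.

Hanoi-Sofia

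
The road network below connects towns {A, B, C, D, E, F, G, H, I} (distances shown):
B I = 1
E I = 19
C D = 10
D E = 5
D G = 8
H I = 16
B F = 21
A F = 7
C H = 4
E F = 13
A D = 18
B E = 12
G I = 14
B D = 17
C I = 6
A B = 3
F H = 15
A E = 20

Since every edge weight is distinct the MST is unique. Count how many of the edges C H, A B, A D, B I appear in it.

Kruskal: consider edges lightest-first.
B I (1): add — endpoints in different components.
A B (3): add — endpoints in different components.
C H (4): add — endpoints in different components.
D E (5): add — endpoints in different components.
C I (6): add — endpoints in different components.
A F (7): add — endpoints in different components.
D G (8): add — endpoints in different components.
C D (10): add — endpoints in different components.
MST edge set: {B I, A B, C H, D E, C I, A F, D G, C D}.
Of the listed edges, {C H, A B, B I} are in the MST → 3.

3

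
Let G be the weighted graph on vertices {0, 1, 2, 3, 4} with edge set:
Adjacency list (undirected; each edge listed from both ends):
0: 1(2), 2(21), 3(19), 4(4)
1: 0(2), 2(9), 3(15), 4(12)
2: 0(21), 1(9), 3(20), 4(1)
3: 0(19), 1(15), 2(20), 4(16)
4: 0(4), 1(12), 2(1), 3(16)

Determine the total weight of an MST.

Prim's algorithm from 3:
Step 1: frontier [1 3 15, 3 4 16, 0 3 19, 2 3 20] → take 1 3 (15); add 1.
Step 2: frontier [0 1 2, 1 2 9, 1 4 12, 3 4 16, 0 3 19, 2 3 20] → take 0 1 (2); add 0.
Step 3: frontier [0 4 4, 0 2 21, 1 2 9, 1 4 12, 3 4 16, 2 3 20] → take 0 4 (4); add 4.
Step 4: frontier [0 2 21, 1 2 9, 2 3 20, 2 4 1] → take 2 4 (1); add 2.
MST edges: 1 3, 0 1, 0 4, 2 4; total weight 15+2+4+1 = 22.

22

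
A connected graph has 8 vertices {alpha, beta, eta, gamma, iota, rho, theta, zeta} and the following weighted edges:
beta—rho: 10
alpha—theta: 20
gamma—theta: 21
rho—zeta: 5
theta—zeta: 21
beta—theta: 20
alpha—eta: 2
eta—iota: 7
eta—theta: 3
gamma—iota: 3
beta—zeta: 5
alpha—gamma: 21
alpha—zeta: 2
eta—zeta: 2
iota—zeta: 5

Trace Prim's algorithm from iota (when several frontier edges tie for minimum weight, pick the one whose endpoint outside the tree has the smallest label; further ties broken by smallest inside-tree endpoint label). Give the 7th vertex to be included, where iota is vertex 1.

Prim's algorithm from iota:
Step 1: cheapest edge leaving the tree is gamma—iota (3); add gamma.
Step 2: cheapest edge leaving the tree is iota—zeta (5); add zeta.
Step 3: cheapest edge leaving the tree is alpha—zeta (2); add alpha.
Step 4: cheapest edge leaving the tree is alpha—eta (2); add eta.
Step 5: cheapest edge leaving the tree is eta—theta (3); add theta.
Step 6: cheapest edge leaving the tree is beta—zeta (5); add beta.
Step 7: cheapest edge leaving the tree is rho—zeta (5); add rho.
Vertex order: iota, gamma, zeta, alpha, eta, theta, beta, rho. The 7th vertex is beta.

beta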